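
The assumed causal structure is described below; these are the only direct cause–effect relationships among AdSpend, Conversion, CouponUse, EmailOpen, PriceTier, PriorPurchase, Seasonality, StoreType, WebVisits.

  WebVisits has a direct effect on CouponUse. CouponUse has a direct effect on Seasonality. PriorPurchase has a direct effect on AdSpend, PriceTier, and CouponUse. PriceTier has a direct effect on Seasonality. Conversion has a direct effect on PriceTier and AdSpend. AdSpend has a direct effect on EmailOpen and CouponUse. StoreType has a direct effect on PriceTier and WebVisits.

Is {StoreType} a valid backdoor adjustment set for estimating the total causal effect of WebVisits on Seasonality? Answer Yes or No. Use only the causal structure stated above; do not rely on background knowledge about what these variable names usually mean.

Backdoor paths from WebVisits to Seasonality (paths whose first edge points into WebVisits):
  P1: WebVisits <- StoreType -> PriceTier <- Conversion -> AdSpend <- PriorPurchase -> CouponUse -> Seasonality
  P2: WebVisits <- StoreType -> PriceTier <- Conversion -> AdSpend -> CouponUse -> Seasonality
  P3: WebVisits <- StoreType -> PriceTier <- PriorPurchase -> AdSpend -> CouponUse -> Seasonality
  P4: WebVisits <- StoreType -> PriceTier <- PriorPurchase -> CouponUse -> Seasonality
  P5: WebVisits <- StoreType -> PriceTier -> Seasonality
Condition 1 (no descendant of WebVisits in the set): holds — descendants of WebVisits are {CouponUse, Seasonality}; none are in {StoreType}.
Condition 2 (every backdoor path blocked by {StoreType}):
  P1: blocked at fork node StoreType ∈ conditioning set.
  P2: blocked at fork node StoreType ∈ conditioning set.
  P3: blocked at fork node StoreType ∈ conditioning set.
  P4: blocked at fork node StoreType ∈ conditioning set.
  P5: blocked at fork node StoreType ∈ conditioning set.
{StoreType} satisfies the backdoor criterion.

Yes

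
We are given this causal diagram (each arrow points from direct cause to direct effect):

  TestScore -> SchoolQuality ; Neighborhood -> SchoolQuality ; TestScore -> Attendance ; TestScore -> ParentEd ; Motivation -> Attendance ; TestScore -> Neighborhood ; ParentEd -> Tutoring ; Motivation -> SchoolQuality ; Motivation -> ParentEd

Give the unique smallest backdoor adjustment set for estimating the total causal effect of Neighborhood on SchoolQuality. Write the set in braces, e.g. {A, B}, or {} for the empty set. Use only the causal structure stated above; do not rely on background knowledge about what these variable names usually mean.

Variables eligible for adjustment (non-descendants of Neighborhood, excluding Neighborhood and SchoolQuality): {Attendance, Motivation, ParentEd, TestScore, Tutoring}.
Backdoor paths from Neighborhood to SchoolQuality:
  P1: Neighborhood <- TestScore -> ParentEd <- Motivation -> SchoolQuality
  P2: Neighborhood <- TestScore -> Attendance <- Motivation -> SchoolQuality
  P3: Neighborhood <- TestScore -> SchoolQuality
The empty set is not sufficient: P3 (Neighborhood <- TestScore -> SchoolQuality) has no collider blocking it and no conditioned non-collider, so it is open.
Try {TestScore}:
  P1: blocked at fork node TestScore ∈ conditioning set.
  P2: blocked at fork node TestScore ∈ conditioning set.
  P3: blocked at fork node TestScore ∈ conditioning set.
{TestScore} contains no descendant of Neighborhood and blocks every backdoor path.
No other singleton works — e.g. {Motivation} leaves P3 open — so {TestScore} is the unique smallest valid adjustment set.

{TestScore}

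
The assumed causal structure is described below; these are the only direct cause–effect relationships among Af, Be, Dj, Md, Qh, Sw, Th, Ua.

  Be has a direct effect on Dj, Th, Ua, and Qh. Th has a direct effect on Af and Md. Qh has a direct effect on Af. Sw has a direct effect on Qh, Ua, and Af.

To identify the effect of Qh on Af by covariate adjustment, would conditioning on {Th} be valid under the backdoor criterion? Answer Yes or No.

Backdoor paths from Qh to Af (paths whose first edge points into Qh):
  P1: Qh <- Be -> Th -> Af
  P2: Qh <- Be -> Ua <- Sw -> Af
  P3: Qh <- Sw -> Af
  P4: Qh <- Sw -> Ua <- Be -> Th -> Af
Condition 1 (no descendant of Qh in the set): holds — descendants of Qh are {Af}; none are in {Th}.
Condition 2 (every backdoor path blocked by {Th}):
  P1: blocked at chain node Th ∈ conditioning set.
  P2: blocked at collider Ua (neither it nor any descendant is in the conditioning set).
  P3: open — no interior node is in the conditioning set.
  P4: blocked at collider Ua (neither it nor any descendant is in the conditioning set).
{Th} does not satisfy the backdoor criterion.

No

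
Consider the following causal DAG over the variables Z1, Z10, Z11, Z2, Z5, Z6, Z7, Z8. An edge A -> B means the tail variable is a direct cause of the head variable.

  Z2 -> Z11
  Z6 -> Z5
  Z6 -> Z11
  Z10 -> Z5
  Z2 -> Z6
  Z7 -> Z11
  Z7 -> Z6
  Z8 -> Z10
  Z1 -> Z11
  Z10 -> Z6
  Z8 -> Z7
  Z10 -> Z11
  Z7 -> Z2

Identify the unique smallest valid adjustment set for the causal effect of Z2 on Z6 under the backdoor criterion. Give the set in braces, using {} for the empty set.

Variables eligible for adjustment (non-descendants of Z2, excluding Z2 and Z6): {Z1, Z10, Z7, Z8}.
Backdoor paths from Z2 to Z6:
  P1: Z2 <- Z7 <- Z8 -> Z10 -> Z6
  P2: Z2 <- Z7 <- Z8 -> Z10 -> Z5 <- Z6
  P3: Z2 <- Z7 <- Z8 -> Z10 -> Z11 <- Z6
  P4: Z2 <- Z7 -> Z6
  P5: Z2 <- Z7 -> Z11 <- Z10 -> Z6
  P6: Z2 <- Z7 -> Z11 <- Z10 -> Z5 <- Z6
  P7: Z2 <- Z7 -> Z11 <- Z6
The empty set is not sufficient: P1 (Z2 <- Z7 <- Z8 -> Z10 -> Z6) has no collider blocking it and no conditioned non-collider, so it is open.
Try {Z7}:
  P1: blocked at chain node Z7 ∈ conditioning set.
  P2: blocked at chain node Z7 ∈ conditioning set.
  P3: blocked at chain node Z7 ∈ conditioning set.
  P4: blocked at fork node Z7 ∈ conditioning set.
  P5: blocked at fork node Z7 ∈ conditioning set.
  P6: blocked at fork node Z7 ∈ conditioning set.
  P7: blocked at fork node Z7 ∈ conditioning set.
{Z7} contains no descendant of Z2 and blocks every backdoor path.
No other singleton works — e.g. {Z8} leaves P4 open — so {Z7} is the unique smallest valid adjustment set.

{Z7}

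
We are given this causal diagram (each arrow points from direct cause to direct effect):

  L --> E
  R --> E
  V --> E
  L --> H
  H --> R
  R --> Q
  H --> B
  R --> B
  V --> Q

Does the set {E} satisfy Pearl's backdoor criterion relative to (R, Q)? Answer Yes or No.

No

Backdoor paths from R to Q (paths whose first edge points into R):
  P1: R <- H <- L -> E <- V -> Q
Condition 1 (no descendant of R in the set): FAILS — E is a descendant of R.
Condition 2 (every backdoor path blocked by {E}):
  P1: open — collider(s) E are conditioned on (or have a conditioned descendant) and no non-collider on the path is in the set.
{E} does not satisfy the backdoor criterion.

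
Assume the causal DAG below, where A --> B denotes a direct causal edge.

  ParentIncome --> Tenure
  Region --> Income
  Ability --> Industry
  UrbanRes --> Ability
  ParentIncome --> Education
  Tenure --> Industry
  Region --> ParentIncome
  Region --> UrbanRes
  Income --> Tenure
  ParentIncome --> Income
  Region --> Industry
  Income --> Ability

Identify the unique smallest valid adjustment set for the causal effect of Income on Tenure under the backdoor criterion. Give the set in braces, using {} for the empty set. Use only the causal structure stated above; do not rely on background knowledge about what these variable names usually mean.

{ParentIncome}

Variables eligible for adjustment (non-descendants of Income, excluding Income and Tenure): {Education, ParentIncome, Region, UrbanRes}.
Backdoor paths from Income to Tenure:
  P1: Income <- Region -> ParentIncome -> Tenure
  P2: Income <- Region -> UrbanRes -> Ability -> Industry <- Tenure
  P3: Income <- Region -> Industry <- Tenure
  P4: Income <- ParentIncome <- Region -> UrbanRes -> Ability -> Industry <- Tenure
  P5: Income <- ParentIncome <- Region -> Industry <- Tenure
  P6: Income <- ParentIncome -> Tenure
The empty set is not sufficient: P1 (Income <- Region -> ParentIncome -> Tenure) has no collider blocking it and no conditioned non-collider, so it is open.
Try {ParentIncome}:
  P1: blocked at chain node ParentIncome ∈ conditioning set.
  P2: blocked at collider Industry (neither it nor any descendant is in the conditioning set).
  P3: blocked at collider Industry (neither it nor any descendant is in the conditioning set).
  P4: blocked at chain node ParentIncome ∈ conditioning set.
  P5: blocked at chain node ParentIncome ∈ conditioning set.
  P6: blocked at fork node ParentIncome ∈ conditioning set.
{ParentIncome} contains no descendant of Income and blocks every backdoor path.
No other singleton works — e.g. {Region} leaves P6 open — so {ParentIncome} is the unique smallest valid adjustment set.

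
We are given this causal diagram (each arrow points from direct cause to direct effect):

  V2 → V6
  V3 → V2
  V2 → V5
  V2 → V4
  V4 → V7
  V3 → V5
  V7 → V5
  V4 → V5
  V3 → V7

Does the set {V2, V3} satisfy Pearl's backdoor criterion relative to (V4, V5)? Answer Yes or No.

Backdoor paths from V4 to V5 (paths whose first edge points into V4):
  P1: V4 <- V2 <- V3 -> V7 -> V5
  P2: V4 <- V2 <- V3 -> V5
  P3: V4 <- V2 -> V5
Condition 1 (no descendant of V4 in the set): holds — descendants of V4 are {V5, V7}; none are in {V2, V3}.
Condition 2 (every backdoor path blocked by {V2, V3}):
  P1: blocked at chain node V2 ∈ conditioning set.
  P2: blocked at chain node V2 ∈ conditioning set.
  P3: blocked at fork node V2 ∈ conditioning set.
{V2, V3} satisfies the backdoor criterion.

Yes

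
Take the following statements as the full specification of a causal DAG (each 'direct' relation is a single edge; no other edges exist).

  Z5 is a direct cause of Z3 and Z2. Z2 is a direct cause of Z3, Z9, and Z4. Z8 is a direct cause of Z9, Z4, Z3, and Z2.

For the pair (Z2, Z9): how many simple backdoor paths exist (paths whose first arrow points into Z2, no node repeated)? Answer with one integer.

A backdoor path from Z2 to Z9 is any simple undirected path whose first edge points into Z2 (i.e. leaves Z2 via a parent).
Parents of Z2: {Z5, Z8}.
Enumerating:
  P1: Z2 <- Z5 -> Z3 <- Z8 -> Z9
  P2: Z2 <- Z8 -> Z9
That exhausts the simple backdoor paths. Count: 2.

2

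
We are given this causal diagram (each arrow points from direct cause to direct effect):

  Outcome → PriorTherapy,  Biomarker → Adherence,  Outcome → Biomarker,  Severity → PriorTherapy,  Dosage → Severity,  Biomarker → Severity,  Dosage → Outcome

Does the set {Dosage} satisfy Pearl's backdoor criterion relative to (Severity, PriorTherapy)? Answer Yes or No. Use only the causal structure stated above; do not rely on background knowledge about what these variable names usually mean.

Backdoor paths from Severity to PriorTherapy (paths whose first edge points into Severity):
  P1: Severity <- Dosage -> Outcome -> PriorTherapy
  P2: Severity <- Biomarker <- Outcome -> PriorTherapy
Condition 1 (no descendant of Severity in the set): holds — descendants of Severity are {PriorTherapy}; none are in {Dosage}.
Condition 2 (every backdoor path blocked by {Dosage}):
  P1: blocked at fork node Dosage ∈ conditioning set.
  P2: open — no interior node is in the conditioning set.
{Dosage} does not satisfy the backdoor criterion.

No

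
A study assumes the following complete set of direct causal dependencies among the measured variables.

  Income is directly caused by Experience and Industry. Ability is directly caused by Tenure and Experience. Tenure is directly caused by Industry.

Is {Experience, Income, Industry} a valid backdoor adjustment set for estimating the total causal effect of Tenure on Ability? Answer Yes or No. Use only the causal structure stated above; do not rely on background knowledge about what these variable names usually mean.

Yes

Backdoor paths from Tenure to Ability (paths whose first edge points into Tenure):
  P1: Tenure <- Industry -> Income <- Experience -> Ability
Condition 1 (no descendant of Tenure in the set): holds — descendants of Tenure are {Ability}; none are in {Experience, Income, Industry}.
Condition 2 (every backdoor path blocked by {Experience, Income, Industry}):
  P1: blocked at fork node Industry ∈ conditioning set.
{Experience, Income, Industry} satisfies the backdoor criterion.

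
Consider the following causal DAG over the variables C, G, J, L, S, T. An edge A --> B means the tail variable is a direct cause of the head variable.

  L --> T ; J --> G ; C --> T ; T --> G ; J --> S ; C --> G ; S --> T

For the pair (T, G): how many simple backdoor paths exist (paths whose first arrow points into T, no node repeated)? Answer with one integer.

2

A backdoor path from T to G is any simple undirected path whose first edge points into T (i.e. leaves T via a parent).
Parents of T: {C, L, S}.
Enumerating:
  P1: T <- S <- J -> G
  P2: T <- C -> G
That exhausts the simple backdoor paths. Count: 2.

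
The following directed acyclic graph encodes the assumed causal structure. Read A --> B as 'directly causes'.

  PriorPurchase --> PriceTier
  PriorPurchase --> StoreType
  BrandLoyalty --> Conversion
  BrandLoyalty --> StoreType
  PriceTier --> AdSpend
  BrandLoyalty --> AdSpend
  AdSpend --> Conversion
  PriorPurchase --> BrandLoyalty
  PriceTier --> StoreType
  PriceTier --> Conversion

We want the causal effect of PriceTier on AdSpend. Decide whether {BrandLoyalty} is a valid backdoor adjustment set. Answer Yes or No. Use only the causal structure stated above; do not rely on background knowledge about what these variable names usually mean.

Yes

Backdoor paths from PriceTier to AdSpend (paths whose first edge points into PriceTier):
  P1: PriceTier <- PriorPurchase -> BrandLoyalty -> AdSpend
  P2: PriceTier <- PriorPurchase -> BrandLoyalty -> Conversion <- AdSpend
  P3: PriceTier <- PriorPurchase -> StoreType <- BrandLoyalty -> AdSpend
  P4: PriceTier <- PriorPurchase -> StoreType <- BrandLoyalty -> Conversion <- AdSpend
Condition 1 (no descendant of PriceTier in the set): holds — descendants of PriceTier are {AdSpend, Conversion, StoreType}; none are in {BrandLoyalty}.
Condition 2 (every backdoor path blocked by {BrandLoyalty}):
  P1: blocked at chain node BrandLoyalty ∈ conditioning set.
  P2: blocked at chain node BrandLoyalty ∈ conditioning set.
  P3: blocked at collider StoreType (neither it nor any descendant is in the conditioning set).
  P4: blocked at collider StoreType (neither it nor any descendant is in the conditioning set).
{BrandLoyalty} satisfies the backdoor criterion.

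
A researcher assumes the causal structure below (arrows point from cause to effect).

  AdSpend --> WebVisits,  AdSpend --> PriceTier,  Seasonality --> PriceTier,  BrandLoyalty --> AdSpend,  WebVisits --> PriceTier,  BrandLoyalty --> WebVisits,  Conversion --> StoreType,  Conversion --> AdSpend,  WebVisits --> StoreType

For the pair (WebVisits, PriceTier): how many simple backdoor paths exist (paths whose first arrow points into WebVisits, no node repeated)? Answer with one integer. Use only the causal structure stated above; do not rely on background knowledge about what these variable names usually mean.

2

A backdoor path from WebVisits to PriceTier is any simple undirected path whose first edge points into WebVisits (i.e. leaves WebVisits via a parent).
Parents of WebVisits: {AdSpend, BrandLoyalty}.
Enumerating:
  P1: WebVisits <- BrandLoyalty -> AdSpend -> PriceTier
  P2: WebVisits <- AdSpend -> PriceTier
That exhausts the simple backdoor paths. Count: 2.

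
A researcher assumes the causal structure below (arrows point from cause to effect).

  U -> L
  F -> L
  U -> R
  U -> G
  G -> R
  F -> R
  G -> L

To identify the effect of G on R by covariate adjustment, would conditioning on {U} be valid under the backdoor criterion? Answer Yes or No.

Yes

Backdoor paths from G to R (paths whose first edge points into G):
  P1: G <- U -> L <- F -> R
  P2: G <- U -> R
Condition 1 (no descendant of G in the set): holds — descendants of G are {L, R}; none are in {U}.
Condition 2 (every backdoor path blocked by {U}):
  P1: blocked at fork node U ∈ conditioning set.
  P2: blocked at fork node U ∈ conditioning set.
{U} satisfies the backdoor criterion.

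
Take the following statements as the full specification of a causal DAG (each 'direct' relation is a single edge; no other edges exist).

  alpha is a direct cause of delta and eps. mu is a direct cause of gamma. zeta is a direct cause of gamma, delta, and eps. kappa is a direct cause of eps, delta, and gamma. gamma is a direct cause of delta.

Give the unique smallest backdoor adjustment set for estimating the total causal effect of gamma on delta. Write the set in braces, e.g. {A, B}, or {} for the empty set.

Variables eligible for adjustment (non-descendants of gamma, excluding gamma and delta): {alpha, eps, kappa, mu, zeta}.
Backdoor paths from gamma to delta:
  P1: gamma <- zeta -> eps <- alpha -> delta
  P2: gamma <- zeta -> eps <- kappa -> delta
  P3: gamma <- zeta -> delta
  P4: gamma <- kappa -> eps <- alpha -> delta
  P5: gamma <- kappa -> eps <- zeta -> delta
  P6: gamma <- kappa -> delta
The empty set is not sufficient: P3 (gamma <- zeta -> delta) has no collider blocking it and no conditioned non-collider, so it is open.
Try {kappa, zeta}:
  P1: blocked at fork node zeta ∈ conditioning set.
  P2: blocked at fork node zeta ∈ conditioning set.
  P3: blocked at fork node zeta ∈ conditioning set.
  P4: blocked at fork node kappa ∈ conditioning set.
  P5: blocked at fork node kappa ∈ conditioning set.
  P6: blocked at fork node kappa ∈ conditioning set.
{kappa, zeta} contains no descendant of gamma and blocks every backdoor path.
Every element of {kappa, zeta} is needed (dropping kappa leaves P6 open; dropping zeta leaves P3 open), so no proper subset is valid.
Among all size-2 subsets of the eligible variables, only {kappa, zeta} blocks every backdoor path, so it is the unique smallest valid adjustment set.

{kappa, zeta}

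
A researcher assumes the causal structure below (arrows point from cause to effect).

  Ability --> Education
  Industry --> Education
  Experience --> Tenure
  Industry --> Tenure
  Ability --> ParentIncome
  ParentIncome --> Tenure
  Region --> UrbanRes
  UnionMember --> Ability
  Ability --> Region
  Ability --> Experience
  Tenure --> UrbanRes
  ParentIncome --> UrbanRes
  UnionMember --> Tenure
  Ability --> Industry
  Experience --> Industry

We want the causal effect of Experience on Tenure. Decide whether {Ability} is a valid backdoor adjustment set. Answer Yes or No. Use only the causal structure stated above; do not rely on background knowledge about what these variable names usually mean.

Yes

Backdoor paths from Experience to Tenure (paths whose first edge points into Experience):
  P1: Experience <- Ability <- UnionMember -> Tenure
  P2: Experience <- Ability -> ParentIncome -> Tenure
  P3: Experience <- Ability -> ParentIncome -> UrbanRes <- Tenure
  P4: Experience <- Ability -> Region -> UrbanRes <- ParentIncome -> Tenure
  P5: Experience <- Ability -> Region -> UrbanRes <- Tenure
  P6: Experience <- Ability -> Industry -> Tenure
  P7: Experience <- Ability -> Education <- Industry -> Tenure
Condition 1 (no descendant of Experience in the set): holds — descendants of Experience are {Education, Industry, Tenure, UrbanRes}; none are in {Ability}.
Condition 2 (every backdoor path blocked by {Ability}):
  P1: blocked at chain node Ability ∈ conditioning set.
  P2: blocked at fork node Ability ∈ conditioning set.
  P3: blocked at fork node Ability ∈ conditioning set.
  P4: blocked at fork node Ability ∈ conditioning set.
  P5: blocked at fork node Ability ∈ conditioning set.
  P6: blocked at fork node Ability ∈ conditioning set.
  P7: blocked at fork node Ability ∈ conditioning set.
{Ability} satisfies the backdoor criterion.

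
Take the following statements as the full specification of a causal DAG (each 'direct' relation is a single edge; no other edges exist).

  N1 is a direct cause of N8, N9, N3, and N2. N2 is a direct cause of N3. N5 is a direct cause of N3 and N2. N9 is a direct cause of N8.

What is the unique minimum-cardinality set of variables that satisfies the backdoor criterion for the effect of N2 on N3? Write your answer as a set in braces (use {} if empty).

{N1, N5}

Variables eligible for adjustment (non-descendants of N2, excluding N2 and N3): {N1, N5, N8, N9}.
Backdoor paths from N2 to N3:
  P1: N2 <- N1 -> N3
  P2: N2 <- N5 -> N3
The empty set is not sufficient: P1 (N2 <- N1 -> N3) has no collider blocking it and no conditioned non-collider, so it is open.
Try {N1, N5}:
  P1: blocked at fork node N1 ∈ conditioning set.
  P2: blocked at fork node N5 ∈ conditioning set.
{N1, N5} contains no descendant of N2 and blocks every backdoor path.
Every element of {N1, N5} is needed (dropping N1 leaves P1 open; dropping N5 leaves P2 open), so no proper subset is valid.
Among all size-2 subsets of the eligible variables, only {N1, N5} blocks every backdoor path, so it is the unique smallest valid adjustment set.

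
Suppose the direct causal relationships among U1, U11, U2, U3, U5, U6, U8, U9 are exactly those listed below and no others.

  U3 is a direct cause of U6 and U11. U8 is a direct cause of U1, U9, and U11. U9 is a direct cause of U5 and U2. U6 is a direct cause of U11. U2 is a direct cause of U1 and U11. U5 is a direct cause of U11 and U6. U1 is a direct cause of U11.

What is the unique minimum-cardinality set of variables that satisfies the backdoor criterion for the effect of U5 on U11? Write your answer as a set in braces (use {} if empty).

Variables eligible for adjustment (non-descendants of U5, excluding U5 and U11): {U1, U2, U3, U8, U9}.
Backdoor paths from U5 to U11:
  P1: U5 <- U9 <- U8 -> U1 <- U2 -> U11
  P2: U5 <- U9 <- U8 -> U1 -> U11
  P3: U5 <- U9 <- U8 -> U11
  P4: U5 <- U9 -> U2 -> U1 <- U8 -> U11
  P5: U5 <- U9 -> U2 -> U1 -> U11
  P6: U5 <- U9 -> U2 -> U11
The empty set is not sufficient: P2 (U5 <- U9 <- U8 -> U1 -> U11) has no collider blocking it and no conditioned non-collider, so it is open.
Try {U9}:
  P1: blocked at chain node U9 ∈ conditioning set.
  P2: blocked at chain node U9 ∈ conditioning set.
  P3: blocked at chain node U9 ∈ conditioning set.
  P4: blocked at fork node U9 ∈ conditioning set.
  P5: blocked at fork node U9 ∈ conditioning set.
  P6: blocked at fork node U9 ∈ conditioning set.
{U9} contains no descendant of U5 and blocks every backdoor path.
No other singleton works — e.g. {U8} leaves P5 open — so {U9} is the unique smallest valid adjustment set.

{U9}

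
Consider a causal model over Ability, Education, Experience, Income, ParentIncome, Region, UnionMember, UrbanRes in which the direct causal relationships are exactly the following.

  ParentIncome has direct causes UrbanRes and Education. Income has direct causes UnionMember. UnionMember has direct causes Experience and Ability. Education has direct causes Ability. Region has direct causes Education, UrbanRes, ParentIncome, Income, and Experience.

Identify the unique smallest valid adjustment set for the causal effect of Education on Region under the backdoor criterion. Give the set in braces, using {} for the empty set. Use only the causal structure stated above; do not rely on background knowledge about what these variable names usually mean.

{Ability}

Variables eligible for adjustment (non-descendants of Education, excluding Education and Region): {Ability, Experience, Income, UnionMember, UrbanRes}.
Backdoor paths from Education to Region:
  P1: Education <- Ability -> UnionMember <- Experience -> Region
  P2: Education <- Ability -> UnionMember -> Income -> Region
The empty set is not sufficient: P2 (Education <- Ability -> UnionMember -> Income -> Region) has no collider blocking it and no conditioned non-collider, so it is open.
Try {Ability}:
  P1: blocked at fork node Ability ∈ conditioning set.
  P2: blocked at fork node Ability ∈ conditioning set.
{Ability} contains no descendant of Education and blocks every backdoor path.
No other singleton works — e.g. {Experience} leaves P2 open — so {Ability} is the unique smallest valid adjustment set.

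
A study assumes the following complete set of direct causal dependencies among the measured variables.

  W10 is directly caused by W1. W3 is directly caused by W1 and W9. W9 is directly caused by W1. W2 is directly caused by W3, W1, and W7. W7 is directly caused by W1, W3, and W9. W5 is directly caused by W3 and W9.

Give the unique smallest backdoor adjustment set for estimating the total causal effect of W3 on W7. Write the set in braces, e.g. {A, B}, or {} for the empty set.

Variables eligible for adjustment (non-descendants of W3, excluding W3 and W7): {W1, W10, W9}.
Backdoor paths from W3 to W7:
  P1: W3 <- W1 -> W9 -> W7
  P2: W3 <- W1 -> W7
  P3: W3 <- W1 -> W2 <- W7
  P4: W3 <- W9 <- W1 -> W7
  P5: W3 <- W9 <- W1 -> W2 <- W7
  P6: W3 <- W9 -> W7
The empty set is not sufficient: P1 (W3 <- W1 -> W9 -> W7) has no collider blocking it and no conditioned non-collider, so it is open.
Try {W1, W9}:
  P1: blocked at fork node W1 ∈ conditioning set.
  P2: blocked at fork node W1 ∈ conditioning set.
  P3: blocked at fork node W1 ∈ conditioning set.
  P4: blocked at chain node W9 ∈ conditioning set.
  P5: blocked at chain node W9 ∈ conditioning set.
  P6: blocked at fork node W9 ∈ conditioning set.
{W1, W9} contains no descendant of W3 and blocks every backdoor path.
Every element of {W1, W9} is needed (dropping W1 leaves P2 open; dropping W9 leaves P6 open), so no proper subset is valid.
Among all size-2 subsets of the eligible variables, only {W1, W9} blocks every backdoor path, so it is the unique smallest valid adjustment set.

{W1, W9}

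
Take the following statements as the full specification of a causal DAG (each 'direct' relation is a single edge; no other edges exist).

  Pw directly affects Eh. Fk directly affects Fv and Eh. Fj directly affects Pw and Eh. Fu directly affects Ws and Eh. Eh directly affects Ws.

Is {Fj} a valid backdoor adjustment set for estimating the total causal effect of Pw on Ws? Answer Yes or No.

Yes

Backdoor paths from Pw to Ws (paths whose first edge points into Pw):
  P1: Pw <- Fj -> Eh <- Fu -> Ws
  P2: Pw <- Fj -> Eh -> Ws
Condition 1 (no descendant of Pw in the set): holds — descendants of Pw are {Eh, Ws}; none are in {Fj}.
Condition 2 (every backdoor path blocked by {Fj}):
  P1: blocked at fork node Fj ∈ conditioning set.
  P2: blocked at fork node Fj ∈ conditioning set.
{Fj} satisfies the backdoor criterion.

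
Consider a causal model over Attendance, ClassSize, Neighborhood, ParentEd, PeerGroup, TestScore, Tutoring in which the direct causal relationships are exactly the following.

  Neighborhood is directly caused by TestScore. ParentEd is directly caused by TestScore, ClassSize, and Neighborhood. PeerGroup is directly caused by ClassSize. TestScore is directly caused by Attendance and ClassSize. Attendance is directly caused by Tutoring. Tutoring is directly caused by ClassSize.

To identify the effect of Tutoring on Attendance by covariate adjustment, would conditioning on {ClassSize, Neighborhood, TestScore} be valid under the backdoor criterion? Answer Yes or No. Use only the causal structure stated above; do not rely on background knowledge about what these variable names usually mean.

No

Backdoor paths from Tutoring to Attendance (paths whose first edge points into Tutoring):
  P1: Tutoring <- ClassSize -> TestScore <- Attendance
  P2: Tutoring <- ClassSize -> ParentEd <- TestScore <- Attendance
  P3: Tutoring <- ClassSize -> ParentEd <- Neighborhood <- TestScore <- Attendance
Condition 1 (no descendant of Tutoring in the set): FAILS — Neighborhood and TestScore are descendants of Tutoring.
Condition 2 (every backdoor path blocked by {ClassSize, Neighborhood, TestScore}):
  P1: blocked at fork node ClassSize ∈ conditioning set.
  P2: blocked at fork node ClassSize ∈ conditioning set.
  P3: blocked at fork node ClassSize ∈ conditioning set.
{ClassSize, Neighborhood, TestScore} does not satisfy the backdoor criterion.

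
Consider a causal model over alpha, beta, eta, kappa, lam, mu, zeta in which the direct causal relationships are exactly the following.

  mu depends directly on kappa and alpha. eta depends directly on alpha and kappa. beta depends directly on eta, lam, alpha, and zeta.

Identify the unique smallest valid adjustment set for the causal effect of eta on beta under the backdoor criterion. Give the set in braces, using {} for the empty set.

{alpha}

Variables eligible for adjustment (non-descendants of eta, excluding eta and beta): {alpha, kappa, lam, mu, zeta}.
Backdoor paths from eta to beta:
  P1: eta <- kappa -> mu <- alpha -> beta
  P2: eta <- alpha -> beta
The empty set is not sufficient: P2 (eta <- alpha -> beta) has no collider blocking it and no conditioned non-collider, so it is open.
Try {alpha}:
  P1: blocked at collider mu (neither it nor any descendant is in the conditioning set).
  P2: blocked at fork node alpha ∈ conditioning set.
{alpha} contains no descendant of eta and blocks every backdoor path.
No other singleton works — e.g. {kappa} leaves P2 open — so {alpha} is the unique smallest valid adjustment set.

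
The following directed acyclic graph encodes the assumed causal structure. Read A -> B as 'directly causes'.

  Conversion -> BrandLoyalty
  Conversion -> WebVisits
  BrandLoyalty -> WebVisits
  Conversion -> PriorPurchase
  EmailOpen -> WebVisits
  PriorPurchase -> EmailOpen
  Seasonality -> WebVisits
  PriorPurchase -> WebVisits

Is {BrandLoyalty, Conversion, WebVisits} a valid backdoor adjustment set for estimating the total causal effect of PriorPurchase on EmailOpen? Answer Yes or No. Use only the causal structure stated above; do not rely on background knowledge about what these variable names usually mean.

Backdoor paths from PriorPurchase to EmailOpen (paths whose first edge points into PriorPurchase):
  P1: PriorPurchase <- Conversion -> BrandLoyalty -> WebVisits <- EmailOpen
  P2: PriorPurchase <- Conversion -> WebVisits <- EmailOpen
Condition 1 (no descendant of PriorPurchase in the set): FAILS — WebVisits is a descendant of PriorPurchase.
Condition 2 (every backdoor path blocked by {BrandLoyalty, Conversion, WebVisits}):
  P1: blocked at fork node Conversion ∈ conditioning set.
  P2: blocked at fork node Conversion ∈ conditioning set.
{BrandLoyalty, Conversion, WebVisits} does not satisfy the backdoor criterion.

No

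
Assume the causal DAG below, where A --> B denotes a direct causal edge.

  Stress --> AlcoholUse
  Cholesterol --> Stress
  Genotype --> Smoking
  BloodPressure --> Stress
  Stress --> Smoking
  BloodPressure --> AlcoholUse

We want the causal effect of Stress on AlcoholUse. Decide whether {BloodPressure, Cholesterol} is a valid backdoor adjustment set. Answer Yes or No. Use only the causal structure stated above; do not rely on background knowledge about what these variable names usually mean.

Backdoor paths from Stress to AlcoholUse (paths whose first edge points into Stress):
  P1: Stress <- BloodPressure -> AlcoholUse
Condition 1 (no descendant of Stress in the set): holds — descendants of Stress are {AlcoholUse, Smoking}; none are in {BloodPressure, Cholesterol}.
Condition 2 (every backdoor path blocked by {BloodPressure, Cholesterol}):
  P1: blocked at fork node BloodPressure ∈ conditioning set.
{BloodPressure, Cholesterol} satisfies the backdoor criterion.

Yes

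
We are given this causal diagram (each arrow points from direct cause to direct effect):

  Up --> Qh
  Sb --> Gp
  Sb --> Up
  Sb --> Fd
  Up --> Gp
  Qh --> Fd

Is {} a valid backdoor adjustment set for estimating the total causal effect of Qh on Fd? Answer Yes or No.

Backdoor paths from Qh to Fd (paths whose first edge points into Qh):
  P1: Qh <- Up <- Sb -> Fd
  P2: Qh <- Up -> Gp <- Sb -> Fd
Condition 1 (no descendant of Qh in the set): holds — descendants of Qh are {Fd}; none are in {}.
Condition 2 (every backdoor path blocked by {}):
  P1: open — no interior node is in the conditioning set.
  P2: blocked at collider Gp (neither it nor any descendant is in the conditioning set).
{} does not satisfy the backdoor criterion.

No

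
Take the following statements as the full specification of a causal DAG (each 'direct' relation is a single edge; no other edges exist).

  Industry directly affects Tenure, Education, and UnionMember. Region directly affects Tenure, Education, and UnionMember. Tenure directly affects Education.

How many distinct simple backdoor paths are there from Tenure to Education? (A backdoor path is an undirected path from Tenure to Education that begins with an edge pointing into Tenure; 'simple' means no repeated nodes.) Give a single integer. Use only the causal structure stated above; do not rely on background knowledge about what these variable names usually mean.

4

A backdoor path from Tenure to Education is any simple undirected path whose first edge points into Tenure (i.e. leaves Tenure via a parent).
Parents of Tenure: {Industry, Region}.
Enumerating:
  P1: Tenure <- Region -> UnionMember <- Industry -> Education
  P2: Tenure <- Region -> Education
  P3: Tenure <- Industry -> UnionMember <- Region -> Education
  P4: Tenure <- Industry -> Education
That exhausts the simple backdoor paths. Count: 4.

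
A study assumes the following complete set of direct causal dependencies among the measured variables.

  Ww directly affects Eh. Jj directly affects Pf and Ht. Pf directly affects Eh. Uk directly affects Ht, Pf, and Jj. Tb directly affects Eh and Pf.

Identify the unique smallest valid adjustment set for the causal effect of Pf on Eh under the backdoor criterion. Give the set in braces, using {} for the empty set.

Variables eligible for adjustment (non-descendants of Pf, excluding Pf and Eh): {Ht, Jj, Tb, Uk, Ww}.
Backdoor paths from Pf to Eh:
  P1: Pf <- Tb -> Eh
The empty set is not sufficient: P1 (Pf <- Tb -> Eh) has no collider blocking it and no conditioned non-collider, so it is open.
Try {Tb}:
  P1: blocked at fork node Tb ∈ conditioning set.
{Tb} contains no descendant of Pf and blocks every backdoor path.
No other singleton works — e.g. {Uk} leaves P1 open — so {Tb} is the unique smallest valid adjustment set.

{Tb}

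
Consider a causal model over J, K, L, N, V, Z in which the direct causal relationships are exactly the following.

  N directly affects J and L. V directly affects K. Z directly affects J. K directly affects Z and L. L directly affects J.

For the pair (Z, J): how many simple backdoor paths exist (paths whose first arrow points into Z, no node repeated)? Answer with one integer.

A backdoor path from Z to J is any simple undirected path whose first edge points into Z (i.e. leaves Z via a parent).
Parents of Z: {K}.
Enumerating:
  P1: Z <- K -> L <- N -> J
  P2: Z <- K -> L -> J
That exhausts the simple backdoor paths. Count: 2.

2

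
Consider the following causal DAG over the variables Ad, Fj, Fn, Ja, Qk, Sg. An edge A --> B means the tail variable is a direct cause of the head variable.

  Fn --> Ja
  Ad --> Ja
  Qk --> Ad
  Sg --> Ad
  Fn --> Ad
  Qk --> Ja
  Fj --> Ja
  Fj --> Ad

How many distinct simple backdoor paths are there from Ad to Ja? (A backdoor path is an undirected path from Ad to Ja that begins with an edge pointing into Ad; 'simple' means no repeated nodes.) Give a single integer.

A backdoor path from Ad to Ja is any simple undirected path whose first edge points into Ad (i.e. leaves Ad via a parent).
Parents of Ad: {Fj, Fn, Qk, Sg}.
Enumerating:
  P1: Ad <- Fj -> Ja
  P2: Ad <- Qk -> Ja
  P3: Ad <- Fn -> Ja
That exhausts the simple backdoor paths. Count: 3.

3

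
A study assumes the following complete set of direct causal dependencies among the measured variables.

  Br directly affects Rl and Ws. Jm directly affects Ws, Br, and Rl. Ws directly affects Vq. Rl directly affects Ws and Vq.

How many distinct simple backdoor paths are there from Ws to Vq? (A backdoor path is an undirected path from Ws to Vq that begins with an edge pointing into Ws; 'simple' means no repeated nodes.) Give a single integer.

A backdoor path from Ws to Vq is any simple undirected path whose first edge points into Ws (i.e. leaves Ws via a parent).
Parents of Ws: {Br, Jm, Rl}.
Enumerating:
  P1: Ws <- Jm -> Br -> Rl -> Vq
  P2: Ws <- Jm -> Rl -> Vq
  P3: Ws <- Br <- Jm -> Rl -> Vq
  P4: Ws <- Br -> Rl -> Vq
  P5: Ws <- Rl -> Vq
That exhausts the simple backdoor paths. Count: 5.

5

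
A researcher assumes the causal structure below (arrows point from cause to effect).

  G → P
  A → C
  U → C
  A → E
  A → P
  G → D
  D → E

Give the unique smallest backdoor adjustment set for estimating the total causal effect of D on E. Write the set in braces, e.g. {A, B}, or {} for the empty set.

Variables eligible for adjustment (non-descendants of D, excluding D and E): {A, C, G, P, U}.
Backdoor paths from D to E:
  P1: D <- G -> P <- A -> E
Each backdoor path contains an unconditioned collider, so every path is already blocked with the empty conditioning set:
  P1: blocked at collider P (neither it nor any descendant is in the conditioning set).
The empty set is therefore the unique smallest valid set.

{}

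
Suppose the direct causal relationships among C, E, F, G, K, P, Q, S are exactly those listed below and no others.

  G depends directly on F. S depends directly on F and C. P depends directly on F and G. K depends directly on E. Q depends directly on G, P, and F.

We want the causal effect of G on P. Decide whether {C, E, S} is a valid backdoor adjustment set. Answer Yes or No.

No

Backdoor paths from G to P (paths whose first edge points into G):
  P1: G <- F -> P
  P2: G <- F -> Q <- P
Condition 1 (no descendant of G in the set): holds — descendants of G are {P, Q}; none are in {C, E, S}.
Condition 2 (every backdoor path blocked by {C, E, S}):
  P1: open — no interior node is in the conditioning set.
  P2: blocked at collider Q (neither it nor any descendant is in the conditioning set).
{C, E, S} does not satisfy the backdoor criterion.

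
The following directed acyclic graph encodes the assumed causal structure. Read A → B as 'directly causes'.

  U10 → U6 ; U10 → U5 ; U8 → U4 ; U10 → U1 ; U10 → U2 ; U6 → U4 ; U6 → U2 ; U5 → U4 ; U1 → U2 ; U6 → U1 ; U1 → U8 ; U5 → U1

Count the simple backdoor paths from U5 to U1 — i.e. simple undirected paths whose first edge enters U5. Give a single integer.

A backdoor path from U5 to U1 is any simple undirected path whose first edge points into U5 (i.e. leaves U5 via a parent).
Parents of U5: {U10}.
Enumerating:
  P1: U5 <- U10 -> U6 -> U1
  P2: U5 <- U10 -> U6 -> U4 <- U8 <- U1
  P3: U5 <- U10 -> U6 -> U2 <- U1
  P4: U5 <- U10 -> U1
  P5: U5 <- U10 -> U2 <- U6 -> U1
  P6: U5 <- U10 -> U2 <- U6 -> U4 <- U8 <- U1
  P7: U5 <- U10 -> U2 <- U1
That exhausts the simple backdoor paths. Count: 7.

7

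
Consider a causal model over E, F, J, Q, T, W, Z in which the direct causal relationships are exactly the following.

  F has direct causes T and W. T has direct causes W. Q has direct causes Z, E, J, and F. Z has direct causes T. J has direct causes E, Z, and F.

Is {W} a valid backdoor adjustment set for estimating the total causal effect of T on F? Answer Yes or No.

Yes

Backdoor paths from T to F (paths whose first edge points into T):
  P1: T <- W -> F
Condition 1 (no descendant of T in the set): holds — descendants of T are {F, J, Q, Z}; none are in {W}.
Condition 2 (every backdoor path blocked by {W}):
  P1: blocked at fork node W ∈ conditioning set.
{W} satisfies the backdoor criterion.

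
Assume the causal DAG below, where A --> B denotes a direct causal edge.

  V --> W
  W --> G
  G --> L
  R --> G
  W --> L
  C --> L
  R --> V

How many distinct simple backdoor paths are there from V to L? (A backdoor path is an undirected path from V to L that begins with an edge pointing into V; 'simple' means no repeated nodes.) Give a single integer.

A backdoor path from V to L is any simple undirected path whose first edge points into V (i.e. leaves V via a parent).
Parents of V: {R}.
Enumerating:
  P1: V <- R -> G <- W -> L
  P2: V <- R -> G -> L
That exhausts the simple backdoor paths. Count: 2.

2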